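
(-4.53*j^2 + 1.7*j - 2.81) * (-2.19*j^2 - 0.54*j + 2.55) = 9.9207*j^4 - 1.2768*j^3 - 6.3156*j^2 + 5.8524*j - 7.1655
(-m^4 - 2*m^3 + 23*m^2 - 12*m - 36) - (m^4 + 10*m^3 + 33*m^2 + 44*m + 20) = -2*m^4 - 12*m^3 - 10*m^2 - 56*m - 56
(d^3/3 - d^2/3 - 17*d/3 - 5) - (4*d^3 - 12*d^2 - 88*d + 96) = -11*d^3/3 + 35*d^2/3 + 247*d/3 - 101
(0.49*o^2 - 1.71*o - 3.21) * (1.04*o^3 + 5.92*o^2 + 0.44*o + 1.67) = 0.5096*o^5 + 1.1224*o^4 - 13.246*o^3 - 18.9373*o^2 - 4.2681*o - 5.3607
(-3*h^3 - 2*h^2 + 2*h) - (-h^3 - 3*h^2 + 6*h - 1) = -2*h^3 + h^2 - 4*h + 1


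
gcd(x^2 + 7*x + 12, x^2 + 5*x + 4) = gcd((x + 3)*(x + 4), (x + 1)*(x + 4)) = x + 4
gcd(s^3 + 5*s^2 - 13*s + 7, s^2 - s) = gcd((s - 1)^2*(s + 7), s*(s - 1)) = s - 1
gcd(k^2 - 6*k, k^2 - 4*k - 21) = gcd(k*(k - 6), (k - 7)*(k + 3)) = 1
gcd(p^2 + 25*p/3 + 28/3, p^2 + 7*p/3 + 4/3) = p + 4/3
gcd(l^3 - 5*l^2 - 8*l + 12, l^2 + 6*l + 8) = l + 2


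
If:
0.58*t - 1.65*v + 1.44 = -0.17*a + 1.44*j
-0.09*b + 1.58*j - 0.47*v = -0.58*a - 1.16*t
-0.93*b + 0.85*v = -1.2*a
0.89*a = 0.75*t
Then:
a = 0.849237344178971*v - 0.567913554114598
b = 2.00976861614491*v - 0.732791682728514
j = 0.661513004830031 - 0.639672149585182*v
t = 1.00776164842571*v - 0.67392408421599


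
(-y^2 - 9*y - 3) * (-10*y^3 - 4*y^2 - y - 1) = 10*y^5 + 94*y^4 + 67*y^3 + 22*y^2 + 12*y + 3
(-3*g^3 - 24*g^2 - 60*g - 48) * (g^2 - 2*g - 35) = -3*g^5 - 18*g^4 + 93*g^3 + 912*g^2 + 2196*g + 1680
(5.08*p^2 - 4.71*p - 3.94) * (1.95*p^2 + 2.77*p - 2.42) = 9.906*p^4 + 4.8871*p^3 - 33.0233*p^2 + 0.484399999999999*p + 9.5348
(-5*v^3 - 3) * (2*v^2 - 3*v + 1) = -10*v^5 + 15*v^4 - 5*v^3 - 6*v^2 + 9*v - 3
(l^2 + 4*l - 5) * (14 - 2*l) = -2*l^3 + 6*l^2 + 66*l - 70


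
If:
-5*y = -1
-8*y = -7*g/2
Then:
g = 16/35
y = 1/5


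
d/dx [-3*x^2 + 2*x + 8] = 2 - 6*x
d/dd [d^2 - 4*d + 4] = 2*d - 4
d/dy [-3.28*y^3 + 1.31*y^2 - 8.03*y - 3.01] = -9.84*y^2 + 2.62*y - 8.03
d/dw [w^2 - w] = 2*w - 1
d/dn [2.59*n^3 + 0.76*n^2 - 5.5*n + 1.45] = 7.77*n^2 + 1.52*n - 5.5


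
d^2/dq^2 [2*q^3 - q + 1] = 12*q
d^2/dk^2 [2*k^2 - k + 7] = 4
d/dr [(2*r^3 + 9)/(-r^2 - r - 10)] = (-6*r^2*(r^2 + r + 10) + (2*r + 1)*(2*r^3 + 9))/(r^2 + r + 10)^2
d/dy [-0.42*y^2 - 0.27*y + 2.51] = -0.84*y - 0.27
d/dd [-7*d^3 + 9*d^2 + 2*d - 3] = -21*d^2 + 18*d + 2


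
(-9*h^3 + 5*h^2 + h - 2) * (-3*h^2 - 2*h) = 27*h^5 + 3*h^4 - 13*h^3 + 4*h^2 + 4*h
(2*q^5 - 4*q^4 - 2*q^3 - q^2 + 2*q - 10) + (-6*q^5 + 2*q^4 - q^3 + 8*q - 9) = -4*q^5 - 2*q^4 - 3*q^3 - q^2 + 10*q - 19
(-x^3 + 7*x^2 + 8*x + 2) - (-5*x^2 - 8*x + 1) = -x^3 + 12*x^2 + 16*x + 1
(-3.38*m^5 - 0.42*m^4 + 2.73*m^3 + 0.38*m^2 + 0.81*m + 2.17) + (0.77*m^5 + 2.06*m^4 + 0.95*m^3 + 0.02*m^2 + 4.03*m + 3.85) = -2.61*m^5 + 1.64*m^4 + 3.68*m^3 + 0.4*m^2 + 4.84*m + 6.02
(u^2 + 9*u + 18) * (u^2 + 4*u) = u^4 + 13*u^3 + 54*u^2 + 72*u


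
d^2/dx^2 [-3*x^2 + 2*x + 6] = -6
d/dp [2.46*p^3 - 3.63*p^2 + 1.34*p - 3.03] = 7.38*p^2 - 7.26*p + 1.34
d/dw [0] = 0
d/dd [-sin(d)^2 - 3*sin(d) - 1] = -(2*sin(d) + 3)*cos(d)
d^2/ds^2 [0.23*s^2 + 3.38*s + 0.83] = 0.460000000000000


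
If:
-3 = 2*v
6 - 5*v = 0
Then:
No Solution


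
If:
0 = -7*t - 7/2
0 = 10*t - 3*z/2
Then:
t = -1/2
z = -10/3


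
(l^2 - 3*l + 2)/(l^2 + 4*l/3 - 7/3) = 3*(l - 2)/(3*l + 7)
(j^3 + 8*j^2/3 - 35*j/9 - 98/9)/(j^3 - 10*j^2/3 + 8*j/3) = (9*j^2 + 42*j + 49)/(3*j*(3*j - 4))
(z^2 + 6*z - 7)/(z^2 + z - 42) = (z - 1)/(z - 6)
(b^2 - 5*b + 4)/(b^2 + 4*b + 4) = (b^2 - 5*b + 4)/(b^2 + 4*b + 4)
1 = 1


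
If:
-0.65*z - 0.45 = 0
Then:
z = -0.69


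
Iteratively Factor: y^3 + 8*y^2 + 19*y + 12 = (y + 4)*(y^2 + 4*y + 3) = (y + 3)*(y + 4)*(y + 1)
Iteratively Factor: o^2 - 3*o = (o - 3)*(o)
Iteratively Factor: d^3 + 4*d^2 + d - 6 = (d + 3)*(d^2 + d - 2) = (d + 2)*(d + 3)*(d - 1)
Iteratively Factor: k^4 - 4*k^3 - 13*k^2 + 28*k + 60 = (k - 3)*(k^3 - k^2 - 16*k - 20) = (k - 5)*(k - 3)*(k^2 + 4*k + 4) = (k - 5)*(k - 3)*(k + 2)*(k + 2)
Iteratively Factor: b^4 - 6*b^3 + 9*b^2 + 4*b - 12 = (b - 3)*(b^3 - 3*b^2 + 4) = (b - 3)*(b - 2)*(b^2 - b - 2) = (b - 3)*(b - 2)^2*(b + 1)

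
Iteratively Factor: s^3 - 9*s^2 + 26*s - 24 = (s - 3)*(s^2 - 6*s + 8) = (s - 3)*(s - 2)*(s - 4)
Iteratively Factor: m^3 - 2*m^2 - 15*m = (m - 5)*(m^2 + 3*m) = m*(m - 5)*(m + 3)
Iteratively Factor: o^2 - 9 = (o + 3)*(o - 3)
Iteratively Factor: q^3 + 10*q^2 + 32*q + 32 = (q + 2)*(q^2 + 8*q + 16) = (q + 2)*(q + 4)*(q + 4)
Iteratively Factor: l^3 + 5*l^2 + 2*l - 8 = (l + 2)*(l^2 + 3*l - 4) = (l - 1)*(l + 2)*(l + 4)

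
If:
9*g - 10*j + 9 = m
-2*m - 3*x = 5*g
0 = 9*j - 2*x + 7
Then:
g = 13*x/207 - 302/207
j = 2*x/9 - 7/9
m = 755/207 - 343*x/207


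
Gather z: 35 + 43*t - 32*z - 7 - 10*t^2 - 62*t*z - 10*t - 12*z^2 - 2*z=-10*t^2 + 33*t - 12*z^2 + z*(-62*t - 34) + 28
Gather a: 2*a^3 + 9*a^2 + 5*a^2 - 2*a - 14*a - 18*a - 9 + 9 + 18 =2*a^3 + 14*a^2 - 34*a + 18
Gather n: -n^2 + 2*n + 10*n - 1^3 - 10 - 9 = -n^2 + 12*n - 20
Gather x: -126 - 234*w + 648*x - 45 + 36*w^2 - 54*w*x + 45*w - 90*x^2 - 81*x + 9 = 36*w^2 - 189*w - 90*x^2 + x*(567 - 54*w) - 162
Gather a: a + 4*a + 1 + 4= 5*a + 5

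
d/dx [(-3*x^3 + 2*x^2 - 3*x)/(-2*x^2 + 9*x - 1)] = (6*x^4 - 54*x^3 + 21*x^2 - 4*x + 3)/(4*x^4 - 36*x^3 + 85*x^2 - 18*x + 1)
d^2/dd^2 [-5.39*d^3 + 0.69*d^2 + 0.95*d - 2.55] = 1.38 - 32.34*d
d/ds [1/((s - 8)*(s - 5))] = (13 - 2*s)/(s^4 - 26*s^3 + 249*s^2 - 1040*s + 1600)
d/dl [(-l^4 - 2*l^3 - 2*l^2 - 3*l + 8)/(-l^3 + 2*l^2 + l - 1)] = (l^6 - 4*l^5 - 9*l^4 - 6*l^3 + 34*l^2 - 28*l - 5)/(l^6 - 4*l^5 + 2*l^4 + 6*l^3 - 3*l^2 - 2*l + 1)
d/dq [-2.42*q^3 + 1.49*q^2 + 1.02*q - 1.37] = -7.26*q^2 + 2.98*q + 1.02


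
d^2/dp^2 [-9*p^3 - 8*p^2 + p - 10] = -54*p - 16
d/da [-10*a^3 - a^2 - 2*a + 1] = -30*a^2 - 2*a - 2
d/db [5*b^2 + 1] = 10*b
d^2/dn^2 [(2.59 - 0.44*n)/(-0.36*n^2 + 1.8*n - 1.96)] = ((3.4488 - 0.9504*n)*(0.36*n^2 - 1.8*n + 1.96) + (0.44*n - 2.59)*(0.72*n - 1.8)*(1.44*n - 3.6))/(0.36*n^2 - 1.8*n + 1.96)^3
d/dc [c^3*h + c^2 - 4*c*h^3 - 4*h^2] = 3*c^2*h + 2*c - 4*h^3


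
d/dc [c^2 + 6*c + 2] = 2*c + 6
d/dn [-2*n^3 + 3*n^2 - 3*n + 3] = -6*n^2 + 6*n - 3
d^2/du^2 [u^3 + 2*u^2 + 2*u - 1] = 6*u + 4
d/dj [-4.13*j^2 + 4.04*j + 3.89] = 4.04 - 8.26*j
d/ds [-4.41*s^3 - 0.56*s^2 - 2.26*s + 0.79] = -13.23*s^2 - 1.12*s - 2.26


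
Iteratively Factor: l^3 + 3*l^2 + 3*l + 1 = (l + 1)*(l^2 + 2*l + 1) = (l + 1)^2*(l + 1)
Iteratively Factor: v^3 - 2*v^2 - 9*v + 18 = (v + 3)*(v^2 - 5*v + 6) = (v - 2)*(v + 3)*(v - 3)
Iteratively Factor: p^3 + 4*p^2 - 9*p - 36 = (p + 3)*(p^2 + p - 12) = (p + 3)*(p + 4)*(p - 3)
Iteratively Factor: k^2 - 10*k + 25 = (k - 5)*(k - 5)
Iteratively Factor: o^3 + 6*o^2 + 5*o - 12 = (o + 4)*(o^2 + 2*o - 3) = (o - 1)*(o + 4)*(o + 3)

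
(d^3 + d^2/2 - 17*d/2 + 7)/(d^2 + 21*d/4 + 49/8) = 4*(d^2 - 3*d + 2)/(4*d + 7)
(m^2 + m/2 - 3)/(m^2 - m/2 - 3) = (-2*m^2 - m + 6)/(-2*m^2 + m + 6)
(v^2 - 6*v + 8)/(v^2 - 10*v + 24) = (v - 2)/(v - 6)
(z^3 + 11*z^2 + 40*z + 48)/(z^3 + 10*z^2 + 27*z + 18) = (z^2 + 8*z + 16)/(z^2 + 7*z + 6)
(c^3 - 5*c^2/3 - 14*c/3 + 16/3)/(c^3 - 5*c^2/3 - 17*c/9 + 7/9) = 3*(3*c^3 - 5*c^2 - 14*c + 16)/(9*c^3 - 15*c^2 - 17*c + 7)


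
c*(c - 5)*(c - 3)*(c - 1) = c^4 - 9*c^3 + 23*c^2 - 15*c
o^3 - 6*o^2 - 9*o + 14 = (o - 7)*(o - 1)*(o + 2)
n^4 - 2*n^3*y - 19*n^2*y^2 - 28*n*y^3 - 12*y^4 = (n - 6*y)*(n + y)^2*(n + 2*y)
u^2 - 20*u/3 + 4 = (u - 6)*(u - 2/3)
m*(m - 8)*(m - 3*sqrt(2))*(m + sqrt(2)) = m^4 - 8*m^3 - 2*sqrt(2)*m^3 - 6*m^2 + 16*sqrt(2)*m^2 + 48*m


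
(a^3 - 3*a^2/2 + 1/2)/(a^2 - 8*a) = (2*a^3 - 3*a^2 + 1)/(2*a*(a - 8))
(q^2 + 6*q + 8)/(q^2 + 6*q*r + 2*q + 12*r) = (q + 4)/(q + 6*r)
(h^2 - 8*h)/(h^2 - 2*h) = (h - 8)/(h - 2)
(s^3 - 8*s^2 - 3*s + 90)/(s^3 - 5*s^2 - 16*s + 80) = (s^2 - 3*s - 18)/(s^2 - 16)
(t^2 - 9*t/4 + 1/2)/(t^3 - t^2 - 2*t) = (t - 1/4)/(t*(t + 1))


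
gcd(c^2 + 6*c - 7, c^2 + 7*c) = c + 7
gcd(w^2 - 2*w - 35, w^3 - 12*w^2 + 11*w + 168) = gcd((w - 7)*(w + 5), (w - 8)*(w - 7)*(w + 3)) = w - 7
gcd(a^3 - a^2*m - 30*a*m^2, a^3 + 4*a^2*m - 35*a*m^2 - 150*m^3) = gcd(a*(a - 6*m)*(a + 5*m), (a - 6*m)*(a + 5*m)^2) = a^2 - a*m - 30*m^2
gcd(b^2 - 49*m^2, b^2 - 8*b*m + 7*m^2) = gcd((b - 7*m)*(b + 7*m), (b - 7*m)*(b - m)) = b - 7*m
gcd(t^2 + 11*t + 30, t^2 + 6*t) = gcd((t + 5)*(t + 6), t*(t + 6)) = t + 6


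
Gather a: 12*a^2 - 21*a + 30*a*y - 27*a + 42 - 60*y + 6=12*a^2 + a*(30*y - 48) - 60*y + 48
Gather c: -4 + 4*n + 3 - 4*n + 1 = 0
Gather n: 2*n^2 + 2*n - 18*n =2*n^2 - 16*n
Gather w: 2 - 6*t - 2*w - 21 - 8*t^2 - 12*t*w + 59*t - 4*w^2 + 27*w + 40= -8*t^2 + 53*t - 4*w^2 + w*(25 - 12*t) + 21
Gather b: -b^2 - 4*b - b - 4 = -b^2 - 5*b - 4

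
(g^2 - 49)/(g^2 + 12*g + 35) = (g - 7)/(g + 5)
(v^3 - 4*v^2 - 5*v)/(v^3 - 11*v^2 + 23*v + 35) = v/(v - 7)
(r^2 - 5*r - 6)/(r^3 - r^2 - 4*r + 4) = (r^2 - 5*r - 6)/(r^3 - r^2 - 4*r + 4)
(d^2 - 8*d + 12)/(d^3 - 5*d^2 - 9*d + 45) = (d^2 - 8*d + 12)/(d^3 - 5*d^2 - 9*d + 45)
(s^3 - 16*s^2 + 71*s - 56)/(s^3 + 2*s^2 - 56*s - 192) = (s^2 - 8*s + 7)/(s^2 + 10*s + 24)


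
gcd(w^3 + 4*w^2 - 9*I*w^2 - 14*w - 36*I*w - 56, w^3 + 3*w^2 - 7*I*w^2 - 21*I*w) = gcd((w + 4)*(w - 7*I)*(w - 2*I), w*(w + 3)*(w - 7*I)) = w - 7*I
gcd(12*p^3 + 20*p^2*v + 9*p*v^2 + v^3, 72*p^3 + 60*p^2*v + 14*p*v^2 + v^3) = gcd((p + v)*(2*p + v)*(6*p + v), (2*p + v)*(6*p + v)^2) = 12*p^2 + 8*p*v + v^2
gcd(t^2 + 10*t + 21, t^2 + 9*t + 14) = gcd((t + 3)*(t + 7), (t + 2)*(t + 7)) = t + 7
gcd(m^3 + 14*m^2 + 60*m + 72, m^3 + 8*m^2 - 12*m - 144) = m^2 + 12*m + 36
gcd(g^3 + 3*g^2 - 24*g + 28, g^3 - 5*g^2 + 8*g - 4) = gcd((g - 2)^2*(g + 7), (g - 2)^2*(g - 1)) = g^2 - 4*g + 4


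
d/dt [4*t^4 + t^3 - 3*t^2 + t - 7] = 16*t^3 + 3*t^2 - 6*t + 1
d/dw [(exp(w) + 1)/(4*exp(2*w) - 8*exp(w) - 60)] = (2*(1 - exp(w))*(exp(w) + 1) + exp(2*w) - 2*exp(w) - 15)*exp(w)/(4*(-exp(2*w) + 2*exp(w) + 15)^2)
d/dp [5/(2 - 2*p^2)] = 5*p/(p^2 - 1)^2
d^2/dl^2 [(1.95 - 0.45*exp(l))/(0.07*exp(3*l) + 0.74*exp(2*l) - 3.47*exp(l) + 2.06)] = (-0.00881999999999999*exp(6*l) + 0.0160650000000001*exp(5*l) + 0.42747*exp(4*l) + 3.01203*exp(3*l) - 13.43646*exp(2*l) + 8.37274499999999*exp(l) + 12.02937)*exp(l)/(0.000343*exp(9*l) + 0.010878*exp(8*l) + 0.063987*exp(7*l) - 0.64297*exp(6*l) - 2.531679*exp(5*l) + 27.112722*exp(4*l) - 72.628775*exp(3*l) + 83.833554*exp(2*l) - 44.175876*exp(l) + 8.741816)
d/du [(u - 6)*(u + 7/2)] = 2*u - 5/2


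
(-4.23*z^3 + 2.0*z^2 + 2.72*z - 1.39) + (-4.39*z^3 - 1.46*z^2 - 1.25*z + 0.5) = -8.62*z^3 + 0.54*z^2 + 1.47*z - 0.89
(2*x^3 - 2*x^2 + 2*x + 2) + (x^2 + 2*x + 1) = 2*x^3 - x^2 + 4*x + 3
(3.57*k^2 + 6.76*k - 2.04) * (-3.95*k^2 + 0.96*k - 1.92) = -14.1015*k^4 - 23.2748*k^3 + 7.6932*k^2 - 14.9376*k + 3.9168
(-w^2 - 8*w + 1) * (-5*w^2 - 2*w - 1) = 5*w^4 + 42*w^3 + 12*w^2 + 6*w - 1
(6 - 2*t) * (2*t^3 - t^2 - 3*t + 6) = -4*t^4 + 14*t^3 - 30*t + 36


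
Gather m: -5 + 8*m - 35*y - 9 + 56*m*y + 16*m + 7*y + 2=m*(56*y + 24) - 28*y - 12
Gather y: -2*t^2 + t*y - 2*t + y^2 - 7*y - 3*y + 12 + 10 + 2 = -2*t^2 - 2*t + y^2 + y*(t - 10) + 24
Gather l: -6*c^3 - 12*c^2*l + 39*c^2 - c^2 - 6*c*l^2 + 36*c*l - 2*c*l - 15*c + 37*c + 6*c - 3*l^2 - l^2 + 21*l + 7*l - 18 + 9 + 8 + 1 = -6*c^3 + 38*c^2 + 28*c + l^2*(-6*c - 4) + l*(-12*c^2 + 34*c + 28)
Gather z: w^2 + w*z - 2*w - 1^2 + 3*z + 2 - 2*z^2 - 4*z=w^2 - 2*w - 2*z^2 + z*(w - 1) + 1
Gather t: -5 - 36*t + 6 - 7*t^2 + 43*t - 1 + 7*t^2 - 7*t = 0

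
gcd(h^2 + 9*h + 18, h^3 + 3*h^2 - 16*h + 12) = h + 6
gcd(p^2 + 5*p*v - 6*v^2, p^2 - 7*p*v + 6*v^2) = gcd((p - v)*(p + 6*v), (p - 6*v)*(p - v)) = p - v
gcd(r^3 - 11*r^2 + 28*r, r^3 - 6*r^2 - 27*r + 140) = r^2 - 11*r + 28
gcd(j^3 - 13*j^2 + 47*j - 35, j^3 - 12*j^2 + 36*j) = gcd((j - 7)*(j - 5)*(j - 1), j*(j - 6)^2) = 1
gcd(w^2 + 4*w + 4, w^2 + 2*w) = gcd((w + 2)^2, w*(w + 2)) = w + 2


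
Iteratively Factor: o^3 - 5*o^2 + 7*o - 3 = (o - 1)*(o^2 - 4*o + 3) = (o - 1)^2*(o - 3)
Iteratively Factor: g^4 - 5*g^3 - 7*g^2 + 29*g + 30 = (g + 2)*(g^3 - 7*g^2 + 7*g + 15) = (g - 3)*(g + 2)*(g^2 - 4*g - 5) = (g - 3)*(g + 1)*(g + 2)*(g - 5)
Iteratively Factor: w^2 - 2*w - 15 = (w + 3)*(w - 5)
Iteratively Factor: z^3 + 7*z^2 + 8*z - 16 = (z + 4)*(z^2 + 3*z - 4) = (z - 1)*(z + 4)*(z + 4)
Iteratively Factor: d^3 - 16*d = (d)*(d^2 - 16) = d*(d - 4)*(d + 4)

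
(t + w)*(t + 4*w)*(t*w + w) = t^3*w + 5*t^2*w^2 + t^2*w + 4*t*w^3 + 5*t*w^2 + 4*w^3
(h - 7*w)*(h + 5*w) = h^2 - 2*h*w - 35*w^2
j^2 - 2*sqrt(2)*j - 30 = (j - 5*sqrt(2))*(j + 3*sqrt(2))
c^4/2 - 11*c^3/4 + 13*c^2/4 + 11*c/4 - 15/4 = (c/2 + 1/2)*(c - 3)*(c - 5/2)*(c - 1)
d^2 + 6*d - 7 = (d - 1)*(d + 7)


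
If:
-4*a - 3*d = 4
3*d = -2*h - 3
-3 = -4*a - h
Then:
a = 5/12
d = -17/9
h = 4/3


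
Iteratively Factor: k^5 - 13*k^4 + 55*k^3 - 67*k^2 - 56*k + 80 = (k - 4)*(k^4 - 9*k^3 + 19*k^2 + 9*k - 20) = (k - 4)*(k + 1)*(k^3 - 10*k^2 + 29*k - 20) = (k - 4)*(k - 1)*(k + 1)*(k^2 - 9*k + 20) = (k - 4)^2*(k - 1)*(k + 1)*(k - 5)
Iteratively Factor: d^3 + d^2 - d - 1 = (d + 1)*(d^2 - 1) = (d + 1)^2*(d - 1)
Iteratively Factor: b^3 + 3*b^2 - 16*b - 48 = (b + 4)*(b^2 - b - 12) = (b - 4)*(b + 4)*(b + 3)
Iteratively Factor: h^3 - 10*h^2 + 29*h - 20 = (h - 5)*(h^2 - 5*h + 4) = (h - 5)*(h - 4)*(h - 1)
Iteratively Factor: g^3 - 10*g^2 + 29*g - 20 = (g - 5)*(g^2 - 5*g + 4) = (g - 5)*(g - 1)*(g - 4)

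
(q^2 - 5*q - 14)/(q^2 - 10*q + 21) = (q + 2)/(q - 3)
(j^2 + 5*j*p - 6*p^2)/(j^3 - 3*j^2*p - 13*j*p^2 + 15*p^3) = (-j - 6*p)/(-j^2 + 2*j*p + 15*p^2)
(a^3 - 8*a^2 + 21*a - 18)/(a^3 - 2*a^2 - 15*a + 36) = (a - 2)/(a + 4)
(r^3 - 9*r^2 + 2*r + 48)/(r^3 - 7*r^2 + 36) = (r - 8)/(r - 6)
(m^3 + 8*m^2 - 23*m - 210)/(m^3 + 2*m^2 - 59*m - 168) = (m^2 + m - 30)/(m^2 - 5*m - 24)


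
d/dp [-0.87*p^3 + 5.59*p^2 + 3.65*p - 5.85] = -2.61*p^2 + 11.18*p + 3.65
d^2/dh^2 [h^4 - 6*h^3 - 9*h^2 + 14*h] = 12*h^2 - 36*h - 18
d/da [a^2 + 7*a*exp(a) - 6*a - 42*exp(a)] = 7*a*exp(a) + 2*a - 35*exp(a) - 6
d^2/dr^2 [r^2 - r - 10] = 2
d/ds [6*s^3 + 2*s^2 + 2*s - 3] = 18*s^2 + 4*s + 2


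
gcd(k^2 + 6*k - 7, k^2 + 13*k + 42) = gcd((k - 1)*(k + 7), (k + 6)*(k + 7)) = k + 7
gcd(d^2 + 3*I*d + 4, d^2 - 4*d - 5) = 1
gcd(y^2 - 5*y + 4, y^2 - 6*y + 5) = y - 1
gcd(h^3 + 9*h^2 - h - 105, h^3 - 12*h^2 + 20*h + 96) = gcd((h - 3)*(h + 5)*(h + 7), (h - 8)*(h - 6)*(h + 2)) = 1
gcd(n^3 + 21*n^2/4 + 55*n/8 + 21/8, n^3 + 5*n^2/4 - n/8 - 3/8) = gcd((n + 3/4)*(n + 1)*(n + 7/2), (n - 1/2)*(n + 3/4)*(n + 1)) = n^2 + 7*n/4 + 3/4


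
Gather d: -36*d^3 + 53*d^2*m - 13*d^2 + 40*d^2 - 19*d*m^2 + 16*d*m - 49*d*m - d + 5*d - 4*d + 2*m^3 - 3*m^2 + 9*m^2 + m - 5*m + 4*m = -36*d^3 + d^2*(53*m + 27) + d*(-19*m^2 - 33*m) + 2*m^3 + 6*m^2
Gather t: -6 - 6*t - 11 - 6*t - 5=-12*t - 22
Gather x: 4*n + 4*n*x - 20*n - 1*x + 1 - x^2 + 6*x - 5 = -16*n - x^2 + x*(4*n + 5) - 4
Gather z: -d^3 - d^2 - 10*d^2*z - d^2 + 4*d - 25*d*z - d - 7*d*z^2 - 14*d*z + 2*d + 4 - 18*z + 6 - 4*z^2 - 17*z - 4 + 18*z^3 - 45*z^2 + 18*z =-d^3 - 2*d^2 + 5*d + 18*z^3 + z^2*(-7*d - 49) + z*(-10*d^2 - 39*d - 17) + 6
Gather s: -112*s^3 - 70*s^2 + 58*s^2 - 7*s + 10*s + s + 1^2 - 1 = -112*s^3 - 12*s^2 + 4*s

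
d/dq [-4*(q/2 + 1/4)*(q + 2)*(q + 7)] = -6*q^2 - 38*q - 37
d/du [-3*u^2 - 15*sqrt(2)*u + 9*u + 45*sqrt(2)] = -6*u - 15*sqrt(2) + 9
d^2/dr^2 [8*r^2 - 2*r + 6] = 16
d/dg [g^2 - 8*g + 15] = 2*g - 8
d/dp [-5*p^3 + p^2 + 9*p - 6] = -15*p^2 + 2*p + 9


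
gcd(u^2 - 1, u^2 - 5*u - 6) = u + 1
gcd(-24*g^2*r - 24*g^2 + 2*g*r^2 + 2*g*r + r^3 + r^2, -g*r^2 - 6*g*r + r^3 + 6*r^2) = 1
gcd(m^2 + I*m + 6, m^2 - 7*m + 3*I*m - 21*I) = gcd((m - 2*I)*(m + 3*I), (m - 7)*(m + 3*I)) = m + 3*I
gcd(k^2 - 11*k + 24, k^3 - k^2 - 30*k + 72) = k - 3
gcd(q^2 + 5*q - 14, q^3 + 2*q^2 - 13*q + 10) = q - 2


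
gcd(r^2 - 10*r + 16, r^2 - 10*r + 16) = r^2 - 10*r + 16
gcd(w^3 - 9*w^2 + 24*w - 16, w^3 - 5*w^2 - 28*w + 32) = w - 1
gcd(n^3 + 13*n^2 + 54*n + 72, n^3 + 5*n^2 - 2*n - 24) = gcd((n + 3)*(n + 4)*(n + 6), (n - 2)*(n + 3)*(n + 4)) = n^2 + 7*n + 12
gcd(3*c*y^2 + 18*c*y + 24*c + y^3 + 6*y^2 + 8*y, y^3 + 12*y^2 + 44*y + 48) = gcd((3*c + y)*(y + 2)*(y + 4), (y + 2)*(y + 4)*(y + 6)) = y^2 + 6*y + 8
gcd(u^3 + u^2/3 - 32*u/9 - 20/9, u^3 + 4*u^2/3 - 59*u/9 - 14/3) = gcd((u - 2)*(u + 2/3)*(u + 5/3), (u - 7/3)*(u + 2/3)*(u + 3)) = u + 2/3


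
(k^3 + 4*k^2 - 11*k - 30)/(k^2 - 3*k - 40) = (k^2 - k - 6)/(k - 8)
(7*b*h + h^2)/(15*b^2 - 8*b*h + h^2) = h*(7*b + h)/(15*b^2 - 8*b*h + h^2)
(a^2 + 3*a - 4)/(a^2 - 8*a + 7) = (a + 4)/(a - 7)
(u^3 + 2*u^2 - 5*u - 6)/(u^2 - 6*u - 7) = (u^2 + u - 6)/(u - 7)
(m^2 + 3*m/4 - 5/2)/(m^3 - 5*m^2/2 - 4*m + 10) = (4*m - 5)/(2*(2*m^2 - 9*m + 10))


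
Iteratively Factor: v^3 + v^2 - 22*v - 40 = (v + 4)*(v^2 - 3*v - 10) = (v - 5)*(v + 4)*(v + 2)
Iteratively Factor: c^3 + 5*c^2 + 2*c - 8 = (c - 1)*(c^2 + 6*c + 8) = (c - 1)*(c + 2)*(c + 4)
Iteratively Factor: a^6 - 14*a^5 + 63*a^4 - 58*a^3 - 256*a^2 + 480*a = (a - 5)*(a^5 - 9*a^4 + 18*a^3 + 32*a^2 - 96*a) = a*(a - 5)*(a^4 - 9*a^3 + 18*a^2 + 32*a - 96) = a*(a - 5)*(a + 2)*(a^3 - 11*a^2 + 40*a - 48) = a*(a - 5)*(a - 4)*(a + 2)*(a^2 - 7*a + 12) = a*(a - 5)*(a - 4)*(a - 3)*(a + 2)*(a - 4)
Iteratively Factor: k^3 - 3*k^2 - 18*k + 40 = (k - 2)*(k^2 - k - 20) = (k - 2)*(k + 4)*(k - 5)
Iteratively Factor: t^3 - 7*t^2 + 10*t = (t)*(t^2 - 7*t + 10) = t*(t - 5)*(t - 2)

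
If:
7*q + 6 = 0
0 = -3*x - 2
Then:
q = -6/7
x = -2/3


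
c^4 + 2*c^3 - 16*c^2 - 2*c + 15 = (c - 3)*(c - 1)*(c + 1)*(c + 5)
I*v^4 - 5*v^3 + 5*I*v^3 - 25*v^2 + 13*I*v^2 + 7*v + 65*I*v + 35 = (v + 5)*(v - I)*(v + 7*I)*(I*v + 1)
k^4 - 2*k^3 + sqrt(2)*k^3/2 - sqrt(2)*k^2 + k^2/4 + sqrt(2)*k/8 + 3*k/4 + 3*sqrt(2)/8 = (k - 3/2)*(k - 1)*(k + 1/2)*(k + sqrt(2)/2)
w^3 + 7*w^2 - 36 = (w - 2)*(w + 3)*(w + 6)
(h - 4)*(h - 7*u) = h^2 - 7*h*u - 4*h + 28*u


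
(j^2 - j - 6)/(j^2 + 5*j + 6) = (j - 3)/(j + 3)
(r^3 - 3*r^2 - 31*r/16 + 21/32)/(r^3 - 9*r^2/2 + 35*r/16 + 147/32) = (4*r - 1)/(4*r - 7)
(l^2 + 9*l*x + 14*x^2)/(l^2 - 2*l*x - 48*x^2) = (-l^2 - 9*l*x - 14*x^2)/(-l^2 + 2*l*x + 48*x^2)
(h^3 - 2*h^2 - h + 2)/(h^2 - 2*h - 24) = (-h^3 + 2*h^2 + h - 2)/(-h^2 + 2*h + 24)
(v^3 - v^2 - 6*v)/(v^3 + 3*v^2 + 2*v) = (v - 3)/(v + 1)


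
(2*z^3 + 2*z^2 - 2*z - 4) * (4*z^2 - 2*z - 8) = 8*z^5 + 4*z^4 - 28*z^3 - 28*z^2 + 24*z + 32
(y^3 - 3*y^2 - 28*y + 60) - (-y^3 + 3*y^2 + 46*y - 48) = 2*y^3 - 6*y^2 - 74*y + 108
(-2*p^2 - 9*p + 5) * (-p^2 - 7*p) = 2*p^4 + 23*p^3 + 58*p^2 - 35*p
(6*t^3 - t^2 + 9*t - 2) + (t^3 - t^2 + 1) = 7*t^3 - 2*t^2 + 9*t - 1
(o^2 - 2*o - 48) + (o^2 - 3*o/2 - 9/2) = 2*o^2 - 7*o/2 - 105/2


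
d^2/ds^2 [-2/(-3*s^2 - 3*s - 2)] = 12*(-3*s^2 - 3*s + 3*(2*s + 1)^2 - 2)/(3*s^2 + 3*s + 2)^3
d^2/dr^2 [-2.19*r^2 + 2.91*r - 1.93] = -4.38000000000000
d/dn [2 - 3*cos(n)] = 3*sin(n)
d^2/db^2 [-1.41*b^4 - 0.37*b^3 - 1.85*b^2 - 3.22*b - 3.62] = -16.92*b^2 - 2.22*b - 3.7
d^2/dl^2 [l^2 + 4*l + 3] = 2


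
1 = 1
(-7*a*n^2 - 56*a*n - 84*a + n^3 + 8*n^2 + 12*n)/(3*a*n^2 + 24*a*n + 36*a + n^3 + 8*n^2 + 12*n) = (-7*a + n)/(3*a + n)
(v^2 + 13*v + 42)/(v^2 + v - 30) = (v + 7)/(v - 5)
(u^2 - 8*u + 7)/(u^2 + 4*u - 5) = (u - 7)/(u + 5)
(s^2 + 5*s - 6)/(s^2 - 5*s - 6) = (-s^2 - 5*s + 6)/(-s^2 + 5*s + 6)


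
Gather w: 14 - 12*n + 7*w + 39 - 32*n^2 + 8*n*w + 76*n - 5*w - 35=-32*n^2 + 64*n + w*(8*n + 2) + 18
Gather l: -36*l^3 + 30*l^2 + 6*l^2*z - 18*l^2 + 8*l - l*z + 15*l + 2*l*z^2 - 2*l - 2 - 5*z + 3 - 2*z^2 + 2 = -36*l^3 + l^2*(6*z + 12) + l*(2*z^2 - z + 21) - 2*z^2 - 5*z + 3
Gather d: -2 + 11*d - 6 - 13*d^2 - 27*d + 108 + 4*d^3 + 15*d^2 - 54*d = 4*d^3 + 2*d^2 - 70*d + 100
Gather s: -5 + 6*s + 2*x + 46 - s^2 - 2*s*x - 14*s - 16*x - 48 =-s^2 + s*(-2*x - 8) - 14*x - 7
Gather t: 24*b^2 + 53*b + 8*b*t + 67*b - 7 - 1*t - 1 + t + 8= 24*b^2 + 8*b*t + 120*b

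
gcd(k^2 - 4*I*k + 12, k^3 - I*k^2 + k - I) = 1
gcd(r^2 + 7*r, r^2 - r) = r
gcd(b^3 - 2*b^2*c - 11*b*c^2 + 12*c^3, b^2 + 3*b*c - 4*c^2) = b - c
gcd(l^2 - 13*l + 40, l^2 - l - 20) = l - 5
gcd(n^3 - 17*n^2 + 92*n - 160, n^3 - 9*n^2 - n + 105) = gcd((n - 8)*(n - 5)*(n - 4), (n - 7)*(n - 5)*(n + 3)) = n - 5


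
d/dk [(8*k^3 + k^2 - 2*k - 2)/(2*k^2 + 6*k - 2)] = (4*k^4 + 24*k^3 - 19*k^2/2 + k + 4)/(k^4 + 6*k^3 + 7*k^2 - 6*k + 1)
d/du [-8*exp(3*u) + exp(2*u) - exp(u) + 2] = (-24*exp(2*u) + 2*exp(u) - 1)*exp(u)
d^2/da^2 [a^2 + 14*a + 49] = 2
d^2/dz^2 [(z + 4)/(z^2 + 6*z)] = 2*(-z*(z + 6)*(3*z + 10) + 4*(z + 3)^2*(z + 4))/(z^3*(z + 6)^3)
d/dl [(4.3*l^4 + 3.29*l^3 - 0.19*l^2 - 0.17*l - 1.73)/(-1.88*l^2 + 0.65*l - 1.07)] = (-16.168*l^5 + 2.1998*l^4 - 14.127*l^3 - 11.004*l^2 - 6.0982*l + 1.3064)/(3.5344*l^4 - 2.444*l^3 + 4.4457*l^2 - 1.391*l + 1.1449)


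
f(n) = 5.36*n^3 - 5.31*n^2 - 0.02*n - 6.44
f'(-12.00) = 2442.94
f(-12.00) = -10032.92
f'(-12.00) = 2442.94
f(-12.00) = -10032.92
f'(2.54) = 76.75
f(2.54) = 47.09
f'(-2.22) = 102.81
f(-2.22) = -91.21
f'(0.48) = -1.41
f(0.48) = -7.08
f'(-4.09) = 312.40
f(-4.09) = -461.90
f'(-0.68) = 14.64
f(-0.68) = -10.57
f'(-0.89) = 22.17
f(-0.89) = -14.41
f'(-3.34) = 214.83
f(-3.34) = -265.32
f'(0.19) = -1.46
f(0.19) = -6.60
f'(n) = 16.08*n^2 - 10.62*n - 0.02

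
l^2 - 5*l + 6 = (l - 3)*(l - 2)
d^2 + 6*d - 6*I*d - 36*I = (d + 6)*(d - 6*I)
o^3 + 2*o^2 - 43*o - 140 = (o - 7)*(o + 4)*(o + 5)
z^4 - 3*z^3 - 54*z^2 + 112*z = z*(z - 8)*(z - 2)*(z + 7)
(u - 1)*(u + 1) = u^2 - 1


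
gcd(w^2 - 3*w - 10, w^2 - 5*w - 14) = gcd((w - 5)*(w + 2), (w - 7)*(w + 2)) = w + 2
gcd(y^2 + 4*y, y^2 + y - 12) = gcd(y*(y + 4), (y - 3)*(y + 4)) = y + 4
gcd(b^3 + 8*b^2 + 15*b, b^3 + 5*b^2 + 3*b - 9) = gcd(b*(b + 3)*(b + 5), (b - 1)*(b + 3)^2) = b + 3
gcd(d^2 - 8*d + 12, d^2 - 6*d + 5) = 1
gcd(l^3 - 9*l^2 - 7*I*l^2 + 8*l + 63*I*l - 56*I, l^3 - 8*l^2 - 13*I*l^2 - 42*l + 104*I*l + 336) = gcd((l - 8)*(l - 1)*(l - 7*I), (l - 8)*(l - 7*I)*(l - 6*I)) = l^2 + l*(-8 - 7*I) + 56*I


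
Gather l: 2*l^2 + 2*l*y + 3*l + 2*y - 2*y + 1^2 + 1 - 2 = 2*l^2 + l*(2*y + 3)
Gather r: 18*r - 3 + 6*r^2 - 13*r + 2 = 6*r^2 + 5*r - 1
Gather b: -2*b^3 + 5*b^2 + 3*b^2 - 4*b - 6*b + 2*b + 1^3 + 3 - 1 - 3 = -2*b^3 + 8*b^2 - 8*b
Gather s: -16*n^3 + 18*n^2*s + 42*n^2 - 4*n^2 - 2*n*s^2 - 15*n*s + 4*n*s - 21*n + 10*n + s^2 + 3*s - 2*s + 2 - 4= -16*n^3 + 38*n^2 - 11*n + s^2*(1 - 2*n) + s*(18*n^2 - 11*n + 1) - 2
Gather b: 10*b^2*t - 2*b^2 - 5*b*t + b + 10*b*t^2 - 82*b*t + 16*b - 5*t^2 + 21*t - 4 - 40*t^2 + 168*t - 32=b^2*(10*t - 2) + b*(10*t^2 - 87*t + 17) - 45*t^2 + 189*t - 36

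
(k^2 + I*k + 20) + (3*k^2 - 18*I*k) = 4*k^2 - 17*I*k + 20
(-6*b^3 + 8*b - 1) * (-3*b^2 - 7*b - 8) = 18*b^5 + 42*b^4 + 24*b^3 - 53*b^2 - 57*b + 8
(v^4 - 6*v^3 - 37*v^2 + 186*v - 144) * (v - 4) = v^5 - 10*v^4 - 13*v^3 + 334*v^2 - 888*v + 576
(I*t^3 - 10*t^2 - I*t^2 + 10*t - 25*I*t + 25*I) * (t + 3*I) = I*t^4 - 13*t^3 - I*t^3 + 13*t^2 - 55*I*t^2 + 75*t + 55*I*t - 75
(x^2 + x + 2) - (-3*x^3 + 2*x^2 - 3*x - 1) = 3*x^3 - x^2 + 4*x + 3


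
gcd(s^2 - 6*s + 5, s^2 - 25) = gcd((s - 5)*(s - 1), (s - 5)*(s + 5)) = s - 5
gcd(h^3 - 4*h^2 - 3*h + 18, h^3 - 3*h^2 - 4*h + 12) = h^2 - h - 6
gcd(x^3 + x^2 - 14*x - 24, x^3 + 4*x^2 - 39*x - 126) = x + 3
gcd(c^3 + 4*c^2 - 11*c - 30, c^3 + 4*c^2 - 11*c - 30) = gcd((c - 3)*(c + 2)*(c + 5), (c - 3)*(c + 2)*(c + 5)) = c^3 + 4*c^2 - 11*c - 30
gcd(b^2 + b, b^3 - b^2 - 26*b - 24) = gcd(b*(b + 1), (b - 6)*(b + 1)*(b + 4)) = b + 1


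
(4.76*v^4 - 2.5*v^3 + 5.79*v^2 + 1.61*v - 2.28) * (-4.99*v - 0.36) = -23.7524*v^5 + 10.7614*v^4 - 27.9921*v^3 - 10.1183*v^2 + 10.7976*v + 0.8208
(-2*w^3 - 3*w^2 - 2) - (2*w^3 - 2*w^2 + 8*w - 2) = -4*w^3 - w^2 - 8*w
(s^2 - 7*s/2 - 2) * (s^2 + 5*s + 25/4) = s^4 + 3*s^3/2 - 53*s^2/4 - 255*s/8 - 25/2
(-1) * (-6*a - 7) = 6*a + 7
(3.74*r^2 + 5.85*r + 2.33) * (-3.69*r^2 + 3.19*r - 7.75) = -13.8006*r^4 - 9.6559*r^3 - 18.9212*r^2 - 37.9048*r - 18.0575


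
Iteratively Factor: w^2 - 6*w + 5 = (w - 1)*(w - 5)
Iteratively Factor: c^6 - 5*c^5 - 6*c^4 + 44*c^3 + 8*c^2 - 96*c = (c - 3)*(c^5 - 2*c^4 - 12*c^3 + 8*c^2 + 32*c) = (c - 3)*(c - 2)*(c^4 - 12*c^2 - 16*c) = c*(c - 3)*(c - 2)*(c^3 - 12*c - 16) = c*(c - 4)*(c - 3)*(c - 2)*(c^2 + 4*c + 4) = c*(c - 4)*(c - 3)*(c - 2)*(c + 2)*(c + 2)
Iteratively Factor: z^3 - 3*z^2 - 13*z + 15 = (z - 5)*(z^2 + 2*z - 3) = (z - 5)*(z - 1)*(z + 3)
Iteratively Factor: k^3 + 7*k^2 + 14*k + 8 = (k + 2)*(k^2 + 5*k + 4) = (k + 2)*(k + 4)*(k + 1)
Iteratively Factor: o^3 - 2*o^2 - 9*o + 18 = (o + 3)*(o^2 - 5*o + 6) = (o - 2)*(o + 3)*(o - 3)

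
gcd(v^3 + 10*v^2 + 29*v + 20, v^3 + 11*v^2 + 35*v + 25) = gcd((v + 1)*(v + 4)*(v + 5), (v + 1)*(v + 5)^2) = v^2 + 6*v + 5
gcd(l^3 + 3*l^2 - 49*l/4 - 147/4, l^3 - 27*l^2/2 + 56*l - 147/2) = l - 7/2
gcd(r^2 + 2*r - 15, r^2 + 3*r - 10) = r + 5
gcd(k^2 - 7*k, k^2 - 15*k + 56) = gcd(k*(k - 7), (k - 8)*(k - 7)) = k - 7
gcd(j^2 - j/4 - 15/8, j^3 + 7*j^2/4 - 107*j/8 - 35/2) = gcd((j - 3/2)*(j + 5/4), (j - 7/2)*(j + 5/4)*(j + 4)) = j + 5/4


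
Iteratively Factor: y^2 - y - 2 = (y - 2)*(y + 1)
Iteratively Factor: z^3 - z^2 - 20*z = (z - 5)*(z^2 + 4*z) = (z - 5)*(z + 4)*(z)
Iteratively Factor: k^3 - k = (k + 1)*(k^2 - k) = k*(k + 1)*(k - 1)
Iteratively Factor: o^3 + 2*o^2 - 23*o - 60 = (o + 4)*(o^2 - 2*o - 15) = (o - 5)*(o + 4)*(o + 3)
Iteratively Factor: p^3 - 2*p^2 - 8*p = (p + 2)*(p^2 - 4*p) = (p - 4)*(p + 2)*(p)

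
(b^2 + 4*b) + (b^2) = 2*b^2 + 4*b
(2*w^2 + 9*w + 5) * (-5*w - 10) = -10*w^3 - 65*w^2 - 115*w - 50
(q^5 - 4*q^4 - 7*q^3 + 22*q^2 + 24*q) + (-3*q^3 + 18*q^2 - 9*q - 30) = q^5 - 4*q^4 - 10*q^3 + 40*q^2 + 15*q - 30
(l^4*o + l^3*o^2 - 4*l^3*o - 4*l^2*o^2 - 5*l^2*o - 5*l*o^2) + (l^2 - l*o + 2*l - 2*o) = l^4*o + l^3*o^2 - 4*l^3*o - 4*l^2*o^2 - 5*l^2*o + l^2 - 5*l*o^2 - l*o + 2*l - 2*o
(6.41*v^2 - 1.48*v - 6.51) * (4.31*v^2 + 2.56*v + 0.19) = 27.6271*v^4 + 10.0308*v^3 - 30.629*v^2 - 16.9468*v - 1.2369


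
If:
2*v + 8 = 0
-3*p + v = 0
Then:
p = -4/3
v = -4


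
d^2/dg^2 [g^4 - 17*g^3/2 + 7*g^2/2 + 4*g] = 12*g^2 - 51*g + 7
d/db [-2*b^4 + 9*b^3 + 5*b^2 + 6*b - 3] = -8*b^3 + 27*b^2 + 10*b + 6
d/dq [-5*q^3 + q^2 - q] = -15*q^2 + 2*q - 1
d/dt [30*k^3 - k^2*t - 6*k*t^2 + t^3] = -k^2 - 12*k*t + 3*t^2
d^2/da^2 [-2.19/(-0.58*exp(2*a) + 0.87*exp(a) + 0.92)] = ((1.9053 - 5.0808*exp(a))*(-0.58*exp(2*a) + 0.87*exp(a) + 0.92) - 2.19*(1.16*exp(a) - 0.87)*(2.32*exp(a) - 1.74)*exp(a))*exp(a)/(-0.58*exp(2*a) + 0.87*exp(a) + 0.92)^3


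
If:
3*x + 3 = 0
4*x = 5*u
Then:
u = -4/5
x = -1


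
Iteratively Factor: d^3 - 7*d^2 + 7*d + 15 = (d + 1)*(d^2 - 8*d + 15) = (d - 3)*(d + 1)*(d - 5)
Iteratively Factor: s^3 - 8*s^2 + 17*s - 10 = (s - 1)*(s^2 - 7*s + 10) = (s - 2)*(s - 1)*(s - 5)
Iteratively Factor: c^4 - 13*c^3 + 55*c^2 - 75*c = (c - 5)*(c^3 - 8*c^2 + 15*c) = (c - 5)^2*(c^2 - 3*c) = c*(c - 5)^2*(c - 3)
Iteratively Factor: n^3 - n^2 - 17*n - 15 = (n - 5)*(n^2 + 4*n + 3) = (n - 5)*(n + 3)*(n + 1)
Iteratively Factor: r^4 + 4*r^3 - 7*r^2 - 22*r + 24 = (r - 1)*(r^3 + 5*r^2 - 2*r - 24) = (r - 2)*(r - 1)*(r^2 + 7*r + 12) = (r - 2)*(r - 1)*(r + 4)*(r + 3)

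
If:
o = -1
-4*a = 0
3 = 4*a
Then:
No Solution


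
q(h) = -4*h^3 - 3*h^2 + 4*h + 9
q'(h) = -12*h^2 - 6*h + 4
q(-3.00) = 78.00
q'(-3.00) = -86.00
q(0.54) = 9.66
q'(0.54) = -2.74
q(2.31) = -47.07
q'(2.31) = -73.89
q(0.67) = 9.13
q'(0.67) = -5.41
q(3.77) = -232.89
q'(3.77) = -189.17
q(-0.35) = 7.40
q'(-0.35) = 4.63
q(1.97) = -25.34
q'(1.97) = -54.39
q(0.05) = 9.19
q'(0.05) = 3.67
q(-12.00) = 6441.00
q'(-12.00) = -1652.00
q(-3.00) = 78.00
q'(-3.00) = -86.00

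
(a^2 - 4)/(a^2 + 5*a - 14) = (a + 2)/(a + 7)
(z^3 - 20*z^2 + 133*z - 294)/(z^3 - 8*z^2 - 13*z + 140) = (z^2 - 13*z + 42)/(z^2 - z - 20)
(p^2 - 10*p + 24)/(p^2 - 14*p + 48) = (p - 4)/(p - 8)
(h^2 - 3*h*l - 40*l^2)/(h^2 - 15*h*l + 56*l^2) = (h + 5*l)/(h - 7*l)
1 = 1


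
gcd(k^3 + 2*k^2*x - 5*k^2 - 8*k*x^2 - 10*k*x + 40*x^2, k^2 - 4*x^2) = -k + 2*x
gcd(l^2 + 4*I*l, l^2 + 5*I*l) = l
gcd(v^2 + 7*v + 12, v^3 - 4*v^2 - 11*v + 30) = v + 3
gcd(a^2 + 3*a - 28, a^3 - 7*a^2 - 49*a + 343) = a + 7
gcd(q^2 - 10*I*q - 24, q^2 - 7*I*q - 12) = q - 4*I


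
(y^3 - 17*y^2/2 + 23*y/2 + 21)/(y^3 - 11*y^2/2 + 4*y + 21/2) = (y - 6)/(y - 3)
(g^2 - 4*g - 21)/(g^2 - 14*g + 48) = (g^2 - 4*g - 21)/(g^2 - 14*g + 48)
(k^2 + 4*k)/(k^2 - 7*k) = (k + 4)/(k - 7)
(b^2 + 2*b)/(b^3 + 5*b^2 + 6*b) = 1/(b + 3)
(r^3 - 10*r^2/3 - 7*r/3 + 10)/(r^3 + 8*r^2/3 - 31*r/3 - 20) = (r - 2)/(r + 4)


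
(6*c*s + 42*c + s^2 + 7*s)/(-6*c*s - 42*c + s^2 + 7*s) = (6*c + s)/(-6*c + s)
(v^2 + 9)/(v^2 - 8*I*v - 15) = (v + 3*I)/(v - 5*I)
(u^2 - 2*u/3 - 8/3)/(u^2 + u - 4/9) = 3*(u - 2)/(3*u - 1)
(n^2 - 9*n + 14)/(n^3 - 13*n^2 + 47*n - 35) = (n - 2)/(n^2 - 6*n + 5)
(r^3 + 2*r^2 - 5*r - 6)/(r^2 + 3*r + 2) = (r^2 + r - 6)/(r + 2)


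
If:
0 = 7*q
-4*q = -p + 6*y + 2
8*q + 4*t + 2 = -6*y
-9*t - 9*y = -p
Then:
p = -12/7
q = 0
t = 3/7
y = -13/21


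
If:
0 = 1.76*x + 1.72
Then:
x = -0.98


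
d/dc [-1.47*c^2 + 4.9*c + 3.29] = 4.9 - 2.94*c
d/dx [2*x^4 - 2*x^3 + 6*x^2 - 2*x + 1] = 8*x^3 - 6*x^2 + 12*x - 2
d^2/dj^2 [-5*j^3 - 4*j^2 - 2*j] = -30*j - 8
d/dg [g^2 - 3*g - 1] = 2*g - 3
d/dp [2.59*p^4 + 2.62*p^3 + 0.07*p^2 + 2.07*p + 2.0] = 10.36*p^3 + 7.86*p^2 + 0.14*p + 2.07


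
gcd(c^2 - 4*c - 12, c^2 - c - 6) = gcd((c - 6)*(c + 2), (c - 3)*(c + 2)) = c + 2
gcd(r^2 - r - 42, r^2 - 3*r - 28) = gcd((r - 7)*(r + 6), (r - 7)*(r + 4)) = r - 7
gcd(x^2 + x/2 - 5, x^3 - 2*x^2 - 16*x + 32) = x - 2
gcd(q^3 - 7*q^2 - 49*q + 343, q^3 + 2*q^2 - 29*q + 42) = q + 7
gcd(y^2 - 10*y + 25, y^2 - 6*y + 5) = y - 5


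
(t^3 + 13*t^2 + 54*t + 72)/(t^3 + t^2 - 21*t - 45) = (t^2 + 10*t + 24)/(t^2 - 2*t - 15)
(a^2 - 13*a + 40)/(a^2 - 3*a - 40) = (a - 5)/(a + 5)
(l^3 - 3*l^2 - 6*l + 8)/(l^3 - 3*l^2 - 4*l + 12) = (l^2 - 5*l + 4)/(l^2 - 5*l + 6)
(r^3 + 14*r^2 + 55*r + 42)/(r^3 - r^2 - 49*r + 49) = (r^2 + 7*r + 6)/(r^2 - 8*r + 7)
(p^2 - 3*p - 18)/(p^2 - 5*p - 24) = (p - 6)/(p - 8)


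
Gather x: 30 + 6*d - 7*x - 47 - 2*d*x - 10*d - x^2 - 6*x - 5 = -4*d - x^2 + x*(-2*d - 13) - 22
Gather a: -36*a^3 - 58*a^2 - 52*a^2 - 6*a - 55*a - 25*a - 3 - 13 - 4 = -36*a^3 - 110*a^2 - 86*a - 20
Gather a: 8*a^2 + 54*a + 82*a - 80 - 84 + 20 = 8*a^2 + 136*a - 144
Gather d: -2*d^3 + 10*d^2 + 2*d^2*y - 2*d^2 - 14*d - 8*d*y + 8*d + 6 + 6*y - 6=-2*d^3 + d^2*(2*y + 8) + d*(-8*y - 6) + 6*y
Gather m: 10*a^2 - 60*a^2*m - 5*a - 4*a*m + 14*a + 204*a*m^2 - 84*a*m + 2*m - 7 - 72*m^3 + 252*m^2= 10*a^2 + 9*a - 72*m^3 + m^2*(204*a + 252) + m*(-60*a^2 - 88*a + 2) - 7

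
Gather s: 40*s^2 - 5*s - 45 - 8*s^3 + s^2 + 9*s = -8*s^3 + 41*s^2 + 4*s - 45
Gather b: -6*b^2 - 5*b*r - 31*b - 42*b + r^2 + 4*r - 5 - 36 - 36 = -6*b^2 + b*(-5*r - 73) + r^2 + 4*r - 77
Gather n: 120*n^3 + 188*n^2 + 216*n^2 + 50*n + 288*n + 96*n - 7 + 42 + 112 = 120*n^3 + 404*n^2 + 434*n + 147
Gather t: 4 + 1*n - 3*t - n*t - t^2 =n - t^2 + t*(-n - 3) + 4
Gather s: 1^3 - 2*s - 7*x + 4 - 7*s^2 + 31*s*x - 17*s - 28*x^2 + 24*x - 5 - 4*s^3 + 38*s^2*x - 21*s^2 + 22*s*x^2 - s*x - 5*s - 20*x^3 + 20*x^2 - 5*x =-4*s^3 + s^2*(38*x - 28) + s*(22*x^2 + 30*x - 24) - 20*x^3 - 8*x^2 + 12*x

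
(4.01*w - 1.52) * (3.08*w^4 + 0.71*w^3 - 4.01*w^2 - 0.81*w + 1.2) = 12.3508*w^5 - 1.8345*w^4 - 17.1593*w^3 + 2.8471*w^2 + 6.0432*w - 1.824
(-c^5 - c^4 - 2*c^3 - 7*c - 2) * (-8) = 8*c^5 + 8*c^4 + 16*c^3 + 56*c + 16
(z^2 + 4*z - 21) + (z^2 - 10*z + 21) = 2*z^2 - 6*z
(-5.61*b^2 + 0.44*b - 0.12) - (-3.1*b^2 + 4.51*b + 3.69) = -2.51*b^2 - 4.07*b - 3.81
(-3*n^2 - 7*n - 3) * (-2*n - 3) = 6*n^3 + 23*n^2 + 27*n + 9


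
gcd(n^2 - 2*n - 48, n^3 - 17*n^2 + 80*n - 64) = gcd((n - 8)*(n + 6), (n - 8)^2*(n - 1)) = n - 8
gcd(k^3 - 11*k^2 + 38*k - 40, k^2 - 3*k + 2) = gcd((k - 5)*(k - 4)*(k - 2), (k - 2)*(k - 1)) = k - 2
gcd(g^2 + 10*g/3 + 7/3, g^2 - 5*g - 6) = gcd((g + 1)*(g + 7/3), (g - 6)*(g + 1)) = g + 1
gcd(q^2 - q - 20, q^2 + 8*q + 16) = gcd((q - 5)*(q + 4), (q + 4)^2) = q + 4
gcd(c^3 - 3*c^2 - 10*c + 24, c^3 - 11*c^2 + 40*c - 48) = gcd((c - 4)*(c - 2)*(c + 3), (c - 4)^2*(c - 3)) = c - 4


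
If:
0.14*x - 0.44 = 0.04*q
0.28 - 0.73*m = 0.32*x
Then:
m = 0.383561643835616 - 0.438356164383562*x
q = 3.5*x - 11.0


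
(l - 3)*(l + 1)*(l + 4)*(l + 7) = l^4 + 9*l^3 + 3*l^2 - 89*l - 84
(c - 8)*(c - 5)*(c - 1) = c^3 - 14*c^2 + 53*c - 40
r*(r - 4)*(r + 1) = r^3 - 3*r^2 - 4*r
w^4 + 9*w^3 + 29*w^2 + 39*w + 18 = (w + 1)*(w + 2)*(w + 3)^2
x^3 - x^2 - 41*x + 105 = (x - 5)*(x - 3)*(x + 7)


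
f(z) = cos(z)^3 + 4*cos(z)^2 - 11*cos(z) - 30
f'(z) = -3*sin(z)*cos(z)^2 - 8*sin(z)*cos(z) + 11*sin(z)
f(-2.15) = -22.94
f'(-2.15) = -12.12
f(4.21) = -23.89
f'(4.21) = -12.41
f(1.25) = -33.04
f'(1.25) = 7.76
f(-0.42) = -35.95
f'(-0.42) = -0.49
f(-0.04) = -36.00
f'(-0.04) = -0.00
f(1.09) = -34.13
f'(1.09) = 5.90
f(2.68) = -17.66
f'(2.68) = 7.02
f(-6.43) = -36.00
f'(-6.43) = -0.02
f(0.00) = -36.00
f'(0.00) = 0.00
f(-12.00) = -35.83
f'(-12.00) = 1.13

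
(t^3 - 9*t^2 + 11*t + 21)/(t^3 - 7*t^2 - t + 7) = (t - 3)/(t - 1)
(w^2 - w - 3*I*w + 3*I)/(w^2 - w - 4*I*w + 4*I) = (w - 3*I)/(w - 4*I)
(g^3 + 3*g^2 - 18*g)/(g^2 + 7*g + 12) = g*(g^2 + 3*g - 18)/(g^2 + 7*g + 12)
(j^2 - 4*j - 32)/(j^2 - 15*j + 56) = (j + 4)/(j - 7)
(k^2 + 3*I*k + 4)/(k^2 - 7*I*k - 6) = (k + 4*I)/(k - 6*I)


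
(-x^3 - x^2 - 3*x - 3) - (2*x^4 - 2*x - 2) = -2*x^4 - x^3 - x^2 - x - 1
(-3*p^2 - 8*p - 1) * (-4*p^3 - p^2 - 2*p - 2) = 12*p^5 + 35*p^4 + 18*p^3 + 23*p^2 + 18*p + 2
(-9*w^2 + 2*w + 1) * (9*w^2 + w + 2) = -81*w^4 + 9*w^3 - 7*w^2 + 5*w + 2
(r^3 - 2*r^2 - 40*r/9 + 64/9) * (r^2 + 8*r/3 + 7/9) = r^5 + 2*r^4/3 - 9*r^3 - 170*r^2/27 + 1256*r/81 + 448/81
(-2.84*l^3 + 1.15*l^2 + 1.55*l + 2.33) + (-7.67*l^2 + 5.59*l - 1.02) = -2.84*l^3 - 6.52*l^2 + 7.14*l + 1.31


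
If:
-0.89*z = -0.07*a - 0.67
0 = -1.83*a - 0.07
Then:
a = -0.04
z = 0.75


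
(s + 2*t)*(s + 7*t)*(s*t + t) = s^3*t + 9*s^2*t^2 + s^2*t + 14*s*t^3 + 9*s*t^2 + 14*t^3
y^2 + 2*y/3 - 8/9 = (y - 2/3)*(y + 4/3)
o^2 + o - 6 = (o - 2)*(o + 3)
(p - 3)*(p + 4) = p^2 + p - 12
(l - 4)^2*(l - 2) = l^3 - 10*l^2 + 32*l - 32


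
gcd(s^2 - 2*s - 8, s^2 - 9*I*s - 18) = 1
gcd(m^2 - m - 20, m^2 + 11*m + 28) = m + 4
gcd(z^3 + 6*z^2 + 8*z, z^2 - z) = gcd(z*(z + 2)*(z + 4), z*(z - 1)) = z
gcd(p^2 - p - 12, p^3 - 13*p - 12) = p^2 - p - 12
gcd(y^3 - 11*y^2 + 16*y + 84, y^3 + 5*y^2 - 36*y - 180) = y - 6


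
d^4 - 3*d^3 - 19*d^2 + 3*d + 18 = (d - 6)*(d - 1)*(d + 1)*(d + 3)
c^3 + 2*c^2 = c^2*(c + 2)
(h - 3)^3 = h^3 - 9*h^2 + 27*h - 27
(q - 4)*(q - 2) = q^2 - 6*q + 8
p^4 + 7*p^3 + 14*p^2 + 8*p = p*(p + 1)*(p + 2)*(p + 4)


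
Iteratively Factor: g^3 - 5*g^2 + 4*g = (g - 1)*(g^2 - 4*g) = g*(g - 1)*(g - 4)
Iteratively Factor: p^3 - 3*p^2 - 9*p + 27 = (p - 3)*(p^2 - 9) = (p - 3)*(p + 3)*(p - 3)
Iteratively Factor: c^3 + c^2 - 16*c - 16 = (c + 4)*(c^2 - 3*c - 4) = (c + 1)*(c + 4)*(c - 4)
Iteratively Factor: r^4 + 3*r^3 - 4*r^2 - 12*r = (r - 2)*(r^3 + 5*r^2 + 6*r) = r*(r - 2)*(r^2 + 5*r + 6) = r*(r - 2)*(r + 2)*(r + 3)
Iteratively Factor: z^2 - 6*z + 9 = (z - 3)*(z - 3)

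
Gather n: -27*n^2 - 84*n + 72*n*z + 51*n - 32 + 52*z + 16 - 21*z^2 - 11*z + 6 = -27*n^2 + n*(72*z - 33) - 21*z^2 + 41*z - 10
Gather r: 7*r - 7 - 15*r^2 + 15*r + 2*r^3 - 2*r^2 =2*r^3 - 17*r^2 + 22*r - 7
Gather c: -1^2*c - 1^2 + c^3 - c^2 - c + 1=c^3 - c^2 - 2*c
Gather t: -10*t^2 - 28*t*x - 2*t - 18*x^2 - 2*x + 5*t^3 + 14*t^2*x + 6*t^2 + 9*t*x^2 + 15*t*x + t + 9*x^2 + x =5*t^3 + t^2*(14*x - 4) + t*(9*x^2 - 13*x - 1) - 9*x^2 - x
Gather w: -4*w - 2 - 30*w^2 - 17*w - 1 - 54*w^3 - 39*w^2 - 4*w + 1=-54*w^3 - 69*w^2 - 25*w - 2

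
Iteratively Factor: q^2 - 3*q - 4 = (q - 4)*(q + 1)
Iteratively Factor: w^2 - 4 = (w - 2)*(w + 2)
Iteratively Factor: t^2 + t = (t + 1)*(t)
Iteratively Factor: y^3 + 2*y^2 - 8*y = (y + 4)*(y^2 - 2*y) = (y - 2)*(y + 4)*(y)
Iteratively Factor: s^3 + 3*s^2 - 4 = (s - 1)*(s^2 + 4*s + 4) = (s - 1)*(s + 2)*(s + 2)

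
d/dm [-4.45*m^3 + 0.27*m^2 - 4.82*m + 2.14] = -13.35*m^2 + 0.54*m - 4.82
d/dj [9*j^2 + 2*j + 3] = 18*j + 2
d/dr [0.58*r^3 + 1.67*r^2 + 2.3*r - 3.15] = 1.74*r^2 + 3.34*r + 2.3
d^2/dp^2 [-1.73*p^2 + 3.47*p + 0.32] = -3.46000000000000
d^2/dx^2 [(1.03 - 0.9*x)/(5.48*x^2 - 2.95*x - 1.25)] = ((0.9*x - 1.03)*(10.96*x - 2.95)*(21.92*x - 5.9) + (29.592*x - 16.5988)*(-5.48*x^2 + 2.95*x + 1.25))/(-5.48*x^2 + 2.95*x + 1.25)^3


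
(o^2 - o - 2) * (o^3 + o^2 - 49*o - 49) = o^5 - 52*o^3 - 2*o^2 + 147*o + 98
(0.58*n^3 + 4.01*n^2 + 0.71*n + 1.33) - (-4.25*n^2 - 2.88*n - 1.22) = 0.58*n^3 + 8.26*n^2 + 3.59*n + 2.55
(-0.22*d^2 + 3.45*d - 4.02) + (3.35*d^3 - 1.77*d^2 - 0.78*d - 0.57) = 3.35*d^3 - 1.99*d^2 + 2.67*d - 4.59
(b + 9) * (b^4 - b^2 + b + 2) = b^5 + 9*b^4 - b^3 - 8*b^2 + 11*b + 18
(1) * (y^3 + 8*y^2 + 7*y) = y^3 + 8*y^2 + 7*y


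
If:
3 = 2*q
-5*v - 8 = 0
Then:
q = 3/2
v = -8/5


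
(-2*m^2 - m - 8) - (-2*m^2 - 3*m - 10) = 2*m + 2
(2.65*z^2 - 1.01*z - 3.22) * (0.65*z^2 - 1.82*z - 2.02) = 1.7225*z^4 - 5.4795*z^3 - 5.6078*z^2 + 7.9006*z + 6.5044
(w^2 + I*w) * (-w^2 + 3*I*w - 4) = -w^4 + 2*I*w^3 - 7*w^2 - 4*I*w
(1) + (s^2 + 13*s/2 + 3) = s^2 + 13*s/2 + 4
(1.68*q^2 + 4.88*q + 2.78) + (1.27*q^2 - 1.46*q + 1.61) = 2.95*q^2 + 3.42*q + 4.39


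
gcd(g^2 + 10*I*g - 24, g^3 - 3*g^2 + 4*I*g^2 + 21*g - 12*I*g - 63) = 1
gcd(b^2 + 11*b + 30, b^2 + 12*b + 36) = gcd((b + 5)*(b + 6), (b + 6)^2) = b + 6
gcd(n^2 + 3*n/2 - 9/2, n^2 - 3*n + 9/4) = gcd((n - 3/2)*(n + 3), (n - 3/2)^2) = n - 3/2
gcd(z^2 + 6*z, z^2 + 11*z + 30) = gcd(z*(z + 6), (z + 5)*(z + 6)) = z + 6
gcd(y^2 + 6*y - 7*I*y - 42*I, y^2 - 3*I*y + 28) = y - 7*I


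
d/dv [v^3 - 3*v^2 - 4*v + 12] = 3*v^2 - 6*v - 4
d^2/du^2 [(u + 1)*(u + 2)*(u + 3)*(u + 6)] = 12*u^2 + 72*u + 94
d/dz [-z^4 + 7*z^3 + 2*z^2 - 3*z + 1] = -4*z^3 + 21*z^2 + 4*z - 3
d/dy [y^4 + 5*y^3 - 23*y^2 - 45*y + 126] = 4*y^3 + 15*y^2 - 46*y - 45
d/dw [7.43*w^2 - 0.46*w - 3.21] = 14.86*w - 0.46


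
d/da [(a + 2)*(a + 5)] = 2*a + 7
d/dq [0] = 0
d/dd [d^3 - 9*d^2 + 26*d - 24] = 3*d^2 - 18*d + 26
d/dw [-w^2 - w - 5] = -2*w - 1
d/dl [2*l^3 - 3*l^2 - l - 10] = 6*l^2 - 6*l - 1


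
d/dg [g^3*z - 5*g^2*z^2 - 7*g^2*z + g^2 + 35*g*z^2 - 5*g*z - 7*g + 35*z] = 3*g^2*z - 10*g*z^2 - 14*g*z + 2*g + 35*z^2 - 5*z - 7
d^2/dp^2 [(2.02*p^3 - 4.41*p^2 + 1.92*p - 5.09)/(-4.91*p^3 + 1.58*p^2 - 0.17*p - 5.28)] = (181.29193*p^6 - 267.608748*p^5 + 2168.223594*p^4 - 2270.224312*p^3 + 908.900178*p^2 - 1233.937092*p + 334.554106)/(118.370771*p^9 - 114.272394*p^8 + 49.067103*p^7 + 370.015036*p^6 - 244.068243*p^5 + 65.849286*p^4 + 402.144497*p^3 - 131.68584*p^2 + 14.217984*p + 147.197952)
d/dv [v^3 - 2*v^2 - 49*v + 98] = 3*v^2 - 4*v - 49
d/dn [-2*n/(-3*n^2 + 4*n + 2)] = 2*(-3*n^2 - 2)/(9*n^4 - 24*n^3 + 4*n^2 + 16*n + 4)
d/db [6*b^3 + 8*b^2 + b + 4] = 18*b^2 + 16*b + 1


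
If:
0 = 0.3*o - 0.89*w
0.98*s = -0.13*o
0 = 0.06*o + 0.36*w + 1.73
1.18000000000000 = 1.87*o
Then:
No Solution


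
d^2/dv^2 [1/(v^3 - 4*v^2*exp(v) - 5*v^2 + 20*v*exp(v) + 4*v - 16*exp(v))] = 2*((2*v^2*exp(v) - 2*v*exp(v) - 3*v - 8*exp(v) + 5)*(v^3 - 4*v^2*exp(v) - 5*v^2 + 20*v*exp(v) + 4*v - 16*exp(v)) + (-4*v^2*exp(v) + 3*v^2 + 12*v*exp(v) - 10*v + 4*exp(v) + 4)^2)/(v^3 - 4*v^2*exp(v) - 5*v^2 + 20*v*exp(v) + 4*v - 16*exp(v))^3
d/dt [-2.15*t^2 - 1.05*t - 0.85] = -4.3*t - 1.05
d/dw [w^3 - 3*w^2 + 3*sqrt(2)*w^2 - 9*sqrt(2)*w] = 3*w^2 - 6*w + 6*sqrt(2)*w - 9*sqrt(2)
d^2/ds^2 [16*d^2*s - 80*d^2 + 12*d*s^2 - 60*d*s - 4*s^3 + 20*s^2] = 24*d - 24*s + 40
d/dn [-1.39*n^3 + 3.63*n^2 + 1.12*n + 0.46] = -4.17*n^2 + 7.26*n + 1.12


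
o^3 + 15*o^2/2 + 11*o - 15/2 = (o - 1/2)*(o + 3)*(o + 5)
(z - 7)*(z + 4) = z^2 - 3*z - 28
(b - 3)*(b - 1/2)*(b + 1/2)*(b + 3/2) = b^4 - 3*b^3/2 - 19*b^2/4 + 3*b/8 + 9/8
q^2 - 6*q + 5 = (q - 5)*(q - 1)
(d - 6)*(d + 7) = d^2 + d - 42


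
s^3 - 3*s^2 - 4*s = s*(s - 4)*(s + 1)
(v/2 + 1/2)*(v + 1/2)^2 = v^3/2 + v^2 + 5*v/8 + 1/8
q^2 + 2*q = q*(q + 2)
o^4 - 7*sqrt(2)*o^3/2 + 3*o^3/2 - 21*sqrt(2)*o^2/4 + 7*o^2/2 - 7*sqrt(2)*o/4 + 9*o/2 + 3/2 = (o + 1/2)*(o + 1)*(o - 3*sqrt(2))*(o - sqrt(2)/2)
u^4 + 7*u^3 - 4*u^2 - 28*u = u*(u - 2)*(u + 2)*(u + 7)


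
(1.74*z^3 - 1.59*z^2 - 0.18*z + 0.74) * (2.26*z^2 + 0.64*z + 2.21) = 3.9324*z^5 - 2.4798*z^4 + 2.421*z^3 - 1.9567*z^2 + 0.0758*z + 1.6354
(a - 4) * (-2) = 8 - 2*a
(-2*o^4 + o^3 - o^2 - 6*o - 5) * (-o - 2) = 2*o^5 + 3*o^4 - o^3 + 8*o^2 + 17*o + 10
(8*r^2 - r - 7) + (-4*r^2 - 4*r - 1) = 4*r^2 - 5*r - 8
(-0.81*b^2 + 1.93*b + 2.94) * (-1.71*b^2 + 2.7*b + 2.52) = 1.3851*b^4 - 5.4873*b^3 - 1.8576*b^2 + 12.8016*b + 7.4088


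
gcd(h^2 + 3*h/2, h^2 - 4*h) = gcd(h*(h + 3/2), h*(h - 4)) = h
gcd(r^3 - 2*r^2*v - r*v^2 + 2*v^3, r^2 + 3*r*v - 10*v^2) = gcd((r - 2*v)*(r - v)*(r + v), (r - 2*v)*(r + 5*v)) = r - 2*v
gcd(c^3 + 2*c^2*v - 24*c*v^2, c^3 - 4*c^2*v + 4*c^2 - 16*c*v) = -c^2 + 4*c*v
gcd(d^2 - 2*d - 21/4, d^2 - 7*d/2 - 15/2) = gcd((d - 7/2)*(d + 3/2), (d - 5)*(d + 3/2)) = d + 3/2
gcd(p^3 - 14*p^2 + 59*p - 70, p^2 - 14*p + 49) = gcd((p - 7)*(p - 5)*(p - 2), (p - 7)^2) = p - 7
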